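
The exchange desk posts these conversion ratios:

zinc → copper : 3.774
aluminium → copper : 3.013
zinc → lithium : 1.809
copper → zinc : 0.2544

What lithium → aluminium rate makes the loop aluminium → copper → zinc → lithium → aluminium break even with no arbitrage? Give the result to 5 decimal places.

0.72118

Known legs of the cycle: 3.013 × 0.2544 × 1.809 = 1.3866115248
For no arbitrage the full-cycle product must be 1, so the missing rate is 1 / 1.3866115248 ≈ 0.7211825.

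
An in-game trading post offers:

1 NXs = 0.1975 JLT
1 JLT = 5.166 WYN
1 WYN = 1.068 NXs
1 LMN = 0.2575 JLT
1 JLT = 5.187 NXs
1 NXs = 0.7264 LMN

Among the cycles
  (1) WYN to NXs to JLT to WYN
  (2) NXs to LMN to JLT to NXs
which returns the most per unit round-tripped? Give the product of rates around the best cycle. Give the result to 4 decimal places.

(1) 1.068 × 0.1975 × 5.166 = 1.08966
(2) 0.7264 × 0.2575 × 5.187 = 0.97022
Highest is cycle (1) at 1.0897 (>1, arbitrage).

1.0897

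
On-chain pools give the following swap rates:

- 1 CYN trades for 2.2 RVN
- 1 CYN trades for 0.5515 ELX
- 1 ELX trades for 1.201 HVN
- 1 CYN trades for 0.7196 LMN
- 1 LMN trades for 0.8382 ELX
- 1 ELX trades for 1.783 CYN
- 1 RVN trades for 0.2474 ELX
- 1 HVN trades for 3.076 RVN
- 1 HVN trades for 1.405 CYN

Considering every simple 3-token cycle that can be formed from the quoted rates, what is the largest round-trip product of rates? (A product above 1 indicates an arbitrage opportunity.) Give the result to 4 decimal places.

LMN→ELX→CYN→LMN: 0.8382 × 1.783 × 0.7196 = 1.07545
RVN→ELX→CYN→RVN: 0.2474 × 1.783 × 2.2 = 0.97045
CYN→ELX→HVN→CYN: 0.5515 × 1.201 × 1.405 = 0.93060
RVN→ELX→HVN→RVN: 0.2474 × 1.201 × 3.076 = 0.91396
Maximum is LMN→ELX→CYN→LMN at 1.0754; arbitrage exists.

1.0754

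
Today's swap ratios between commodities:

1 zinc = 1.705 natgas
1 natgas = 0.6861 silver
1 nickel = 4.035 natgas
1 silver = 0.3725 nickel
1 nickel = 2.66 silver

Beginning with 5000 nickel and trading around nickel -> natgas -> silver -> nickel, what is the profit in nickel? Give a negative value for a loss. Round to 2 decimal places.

156.17

5000 nickel × 4.035 = 20175 natgas
20175 natgas × 0.6861 = 13842.0675 silver
13842.0675 silver × 0.3725 = 5156.17014375 nickel
Net change: 5156.17014375 − 5000 = 156.17014375 nickel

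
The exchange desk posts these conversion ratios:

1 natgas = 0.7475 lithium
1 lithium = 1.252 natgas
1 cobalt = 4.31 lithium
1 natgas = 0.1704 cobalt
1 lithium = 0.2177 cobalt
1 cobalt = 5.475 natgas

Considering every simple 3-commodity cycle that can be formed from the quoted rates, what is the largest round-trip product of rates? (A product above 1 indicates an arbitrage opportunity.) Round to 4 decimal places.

0.9195

lithium→natgas→cobalt→lithium: 1.252 × 0.1704 × 4.31 = 0.91950
lithium→cobalt→natgas→lithium: 0.2177 × 5.475 × 0.7475 = 0.89095
Maximum is lithium→natgas→cobalt→lithium at 0.9195; no arbitrage — every cycle loses value.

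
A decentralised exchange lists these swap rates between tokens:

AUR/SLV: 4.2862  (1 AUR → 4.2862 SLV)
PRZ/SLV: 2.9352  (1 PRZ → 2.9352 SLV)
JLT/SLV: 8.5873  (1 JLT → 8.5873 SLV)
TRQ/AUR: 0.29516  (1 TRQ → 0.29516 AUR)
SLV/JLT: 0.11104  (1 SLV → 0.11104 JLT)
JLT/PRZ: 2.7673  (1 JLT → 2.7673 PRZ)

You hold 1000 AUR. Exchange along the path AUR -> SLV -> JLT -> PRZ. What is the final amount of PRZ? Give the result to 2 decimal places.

1000 AUR × 4.2862 = 4286.2 SLV
4286.2 SLV × 0.11104 = 475.939648 JLT
475.939648 JLT × 2.7673 = 1317.0677879104 PRZ

1317.07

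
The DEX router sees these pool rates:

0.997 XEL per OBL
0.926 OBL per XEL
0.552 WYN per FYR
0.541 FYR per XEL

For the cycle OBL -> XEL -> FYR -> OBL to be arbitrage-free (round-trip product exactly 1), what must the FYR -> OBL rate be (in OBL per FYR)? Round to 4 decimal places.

1.8540

Known legs of the cycle: 0.997 × 0.541 = 0.539377
For no arbitrage the full-cycle product must be 1, so the missing rate is 1 / 0.539377 ≈ 1.853991.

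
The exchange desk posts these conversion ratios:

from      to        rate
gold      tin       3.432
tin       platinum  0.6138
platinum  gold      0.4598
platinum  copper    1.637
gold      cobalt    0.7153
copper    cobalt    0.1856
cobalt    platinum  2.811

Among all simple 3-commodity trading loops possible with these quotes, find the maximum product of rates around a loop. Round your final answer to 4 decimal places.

tin→platinum→gold→tin: 0.6138 × 0.4598 × 3.432 = 0.96860
gold→cobalt→platinum→gold: 0.7153 × 2.811 × 0.4598 = 0.92452
copper→cobalt→platinum→copper: 0.1856 × 2.811 × 1.637 = 0.85406
Maximum is tin→platinum→gold→tin at 0.9686; no arbitrage — every cycle loses value.

0.9686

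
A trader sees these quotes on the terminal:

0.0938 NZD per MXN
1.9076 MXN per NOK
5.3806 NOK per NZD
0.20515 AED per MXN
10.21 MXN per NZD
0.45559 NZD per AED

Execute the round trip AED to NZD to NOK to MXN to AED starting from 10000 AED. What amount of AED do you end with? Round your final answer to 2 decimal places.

9593.21

10000 AED × 0.45559 = 4555.9 NZD
4555.9 NZD × 5.3806 = 24513.47554 NOK
24513.47554 NOK × 1.9076 = 46761.905940104 MXN
46761.905940104 MXN × 0.20515 = 9593.2050036123356 AED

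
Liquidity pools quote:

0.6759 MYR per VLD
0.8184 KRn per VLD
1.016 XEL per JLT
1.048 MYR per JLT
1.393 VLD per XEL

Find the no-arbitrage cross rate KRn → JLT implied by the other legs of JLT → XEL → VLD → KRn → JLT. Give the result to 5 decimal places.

Known legs of the cycle: 1.016 × 1.393 × 0.8184 = 1.1582716992
For no arbitrage the full-cycle product must be 1, so the missing rate is 1 / 1.1582716992 ≈ 0.8633553.

0.86336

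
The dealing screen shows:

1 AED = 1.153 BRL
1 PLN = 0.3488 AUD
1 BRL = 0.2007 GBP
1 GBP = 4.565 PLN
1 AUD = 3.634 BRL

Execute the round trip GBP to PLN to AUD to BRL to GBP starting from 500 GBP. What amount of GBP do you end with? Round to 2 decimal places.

580.66

500 GBP × 4.565 = 2282.5 PLN
2282.5 PLN × 0.3488 = 796.136 AUD
796.136 AUD × 3.634 = 2893.158224 BRL
2893.158224 BRL × 0.2007 = 580.6568555568 GBP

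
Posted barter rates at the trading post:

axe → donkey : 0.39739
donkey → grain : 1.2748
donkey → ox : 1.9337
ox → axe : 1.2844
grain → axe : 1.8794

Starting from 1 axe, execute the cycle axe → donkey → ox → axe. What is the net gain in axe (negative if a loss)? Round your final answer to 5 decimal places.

-0.01302

1 axe × 0.39739 = 0.39739 donkey
0.39739 donkey × 1.9337 = 0.768433043 ox
0.768433043 ox × 1.2844 = 0.9869754004292 axe
Net change: 0.9869754004292 − 1 = -0.0130245995708 axe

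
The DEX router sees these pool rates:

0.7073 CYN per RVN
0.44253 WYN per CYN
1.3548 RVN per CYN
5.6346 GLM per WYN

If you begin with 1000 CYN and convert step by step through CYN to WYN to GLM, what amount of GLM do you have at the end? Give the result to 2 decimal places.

1000 CYN × 0.44253 = 442.53 WYN
442.53 WYN × 5.6346 = 2493.479538 GLM

2493.48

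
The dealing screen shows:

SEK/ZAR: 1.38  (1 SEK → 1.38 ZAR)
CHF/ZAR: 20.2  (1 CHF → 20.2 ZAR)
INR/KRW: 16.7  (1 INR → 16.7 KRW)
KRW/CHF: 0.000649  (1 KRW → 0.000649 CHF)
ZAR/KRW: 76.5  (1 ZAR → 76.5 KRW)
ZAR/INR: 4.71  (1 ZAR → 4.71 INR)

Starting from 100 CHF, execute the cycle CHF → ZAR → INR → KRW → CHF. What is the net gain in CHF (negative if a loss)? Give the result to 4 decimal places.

3.1178

100 CHF × 20.2 = 2020 ZAR
2020 ZAR × 4.71 = 9514.2 INR
9514.2 INR × 16.7 = 158887.14 KRW
158887.14 KRW × 0.000649 = 103.11775386 CHF
Net change: 103.11775386 − 100 = 3.11775386 CHF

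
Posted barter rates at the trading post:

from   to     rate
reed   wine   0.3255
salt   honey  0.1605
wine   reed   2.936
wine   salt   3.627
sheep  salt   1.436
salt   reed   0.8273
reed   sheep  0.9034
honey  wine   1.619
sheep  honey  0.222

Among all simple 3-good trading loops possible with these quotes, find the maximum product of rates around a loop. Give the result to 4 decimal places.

sheep→salt→reed→sheep: 1.436 × 0.8273 × 0.9034 = 1.07324
salt→reed→wine→salt: 0.8273 × 0.3255 × 3.627 = 0.97670
honey→wine→salt→honey: 1.619 × 3.627 × 0.1605 = 0.94247
Maximum is sheep→salt→reed→sheep at 1.0732; arbitrage exists.

1.0732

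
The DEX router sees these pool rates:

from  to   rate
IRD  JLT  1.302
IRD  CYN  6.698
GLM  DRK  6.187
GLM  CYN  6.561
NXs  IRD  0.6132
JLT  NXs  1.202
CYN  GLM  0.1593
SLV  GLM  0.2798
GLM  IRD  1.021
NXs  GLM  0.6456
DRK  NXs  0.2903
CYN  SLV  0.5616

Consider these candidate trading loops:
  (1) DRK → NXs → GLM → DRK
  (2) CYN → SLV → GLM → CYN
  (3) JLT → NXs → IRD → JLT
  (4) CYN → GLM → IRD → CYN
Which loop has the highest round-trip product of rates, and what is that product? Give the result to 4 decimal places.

1.1596

(1) 0.2903 × 0.6456 × 6.187 = 1.15955
(2) 0.5616 × 0.2798 × 6.561 = 1.03097
(3) 1.202 × 0.6132 × 1.302 = 0.95966
(4) 0.1593 × 1.021 × 6.698 = 1.08940
Highest is cycle (1) at 1.1596 (>1, arbitrage).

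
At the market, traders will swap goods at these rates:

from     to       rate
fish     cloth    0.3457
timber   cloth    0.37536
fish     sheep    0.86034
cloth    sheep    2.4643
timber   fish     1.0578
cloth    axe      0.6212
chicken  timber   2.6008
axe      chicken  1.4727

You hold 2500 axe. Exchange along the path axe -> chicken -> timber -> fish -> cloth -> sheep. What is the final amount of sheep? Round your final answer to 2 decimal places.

2500 axe × 1.4727 = 3681.75 chicken
3681.75 chicken × 2.6008 = 9575.4954 timber
9575.4954 timber × 1.0578 = 10128.95903412 fish
10128.95903412 fish × 0.3457 = 3501.581138095284 cloth
3501.581138095284 cloth × 2.4643 = 8628.9463986082083612 sheep

8628.95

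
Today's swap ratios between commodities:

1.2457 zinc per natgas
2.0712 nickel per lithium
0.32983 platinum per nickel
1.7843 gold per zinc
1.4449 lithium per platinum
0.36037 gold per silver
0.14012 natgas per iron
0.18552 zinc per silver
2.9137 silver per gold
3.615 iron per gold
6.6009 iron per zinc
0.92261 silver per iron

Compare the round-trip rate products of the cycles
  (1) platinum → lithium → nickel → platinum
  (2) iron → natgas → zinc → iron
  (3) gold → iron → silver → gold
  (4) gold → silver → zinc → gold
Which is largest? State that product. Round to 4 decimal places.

1.2019

(1) 1.4449 × 2.0712 × 0.32983 = 0.98707
(2) 0.14012 × 1.2457 × 6.6009 = 1.15217
(3) 3.615 × 0.92261 × 0.36037 = 1.20192
(4) 2.9137 × 0.18552 × 1.7843 = 0.96450
Highest is cycle (3) at 1.2019 (>1, arbitrage).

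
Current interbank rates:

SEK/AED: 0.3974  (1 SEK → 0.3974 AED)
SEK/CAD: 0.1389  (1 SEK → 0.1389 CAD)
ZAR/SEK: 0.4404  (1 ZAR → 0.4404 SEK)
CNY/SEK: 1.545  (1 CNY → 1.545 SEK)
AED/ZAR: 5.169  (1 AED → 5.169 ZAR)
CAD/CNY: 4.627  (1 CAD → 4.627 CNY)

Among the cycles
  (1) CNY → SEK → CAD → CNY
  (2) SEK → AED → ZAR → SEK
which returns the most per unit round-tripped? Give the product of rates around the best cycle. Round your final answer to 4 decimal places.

(1) 1.545 × 0.1389 × 4.627 = 0.99296
(2) 0.3974 × 5.169 × 0.4404 = 0.90465
Highest is cycle (1) at 0.9930 (≤1, no arbitrage).

0.9930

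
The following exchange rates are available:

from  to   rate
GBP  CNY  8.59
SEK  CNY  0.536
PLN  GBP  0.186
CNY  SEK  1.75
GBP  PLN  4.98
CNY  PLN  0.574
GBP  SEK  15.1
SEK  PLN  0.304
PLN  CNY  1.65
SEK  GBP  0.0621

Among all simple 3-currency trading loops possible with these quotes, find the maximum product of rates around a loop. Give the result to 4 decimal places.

GBP→CNY→SEK→GBP: 8.59 × 1.75 × 0.0621 = 0.93352
GBP→CNY→PLN→GBP: 8.59 × 0.574 × 0.186 = 0.91710
CNY→SEK→PLN→CNY: 1.75 × 0.304 × 1.65 = 0.87780
GBP→SEK→PLN→GBP: 15.1 × 0.304 × 0.186 = 0.85381
Maximum is GBP→CNY→SEK→GBP at 0.9335; no arbitrage — every cycle loses value.

0.9335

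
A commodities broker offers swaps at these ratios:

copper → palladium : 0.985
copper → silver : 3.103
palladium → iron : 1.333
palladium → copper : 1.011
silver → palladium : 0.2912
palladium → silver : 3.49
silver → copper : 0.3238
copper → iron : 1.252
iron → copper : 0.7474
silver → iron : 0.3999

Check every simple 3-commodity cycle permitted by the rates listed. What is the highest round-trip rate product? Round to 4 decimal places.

silver→copper→palladium→silver: 0.3238 × 0.985 × 3.49 = 1.11311
copper→palladium→iron→copper: 0.985 × 1.333 × 0.7474 = 0.98134
silver→iron→copper→silver: 0.3999 × 0.7474 × 3.103 = 0.92744
silver→palladium→copper→silver: 0.2912 × 1.011 × 3.103 = 0.91353
Maximum is silver→copper→palladium→silver at 1.1131; arbitrage exists.

1.1131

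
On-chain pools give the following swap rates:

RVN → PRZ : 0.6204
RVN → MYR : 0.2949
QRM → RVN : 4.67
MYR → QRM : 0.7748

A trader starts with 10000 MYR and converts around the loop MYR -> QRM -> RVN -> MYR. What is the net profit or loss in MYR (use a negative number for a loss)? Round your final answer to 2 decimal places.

670.41

10000 MYR × 0.7748 = 7748 QRM
7748 QRM × 4.67 = 36183.16 RVN
36183.16 RVN × 0.2949 = 10670.413884 MYR
Net change: 10670.413884 − 10000 = 670.413884 MYR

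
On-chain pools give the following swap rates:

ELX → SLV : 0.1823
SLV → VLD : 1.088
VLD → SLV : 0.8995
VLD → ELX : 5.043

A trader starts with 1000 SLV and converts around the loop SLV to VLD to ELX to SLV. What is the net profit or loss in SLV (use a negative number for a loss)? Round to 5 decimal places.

1000 SLV × 1.088 = 1088 VLD
1088 VLD × 5.043 = 5486.784 ELX
5486.784 ELX × 0.1823 = 1000.2407232 SLV
Net change: 1000.2407232 − 1000 = 0.2407232 SLV

0.24072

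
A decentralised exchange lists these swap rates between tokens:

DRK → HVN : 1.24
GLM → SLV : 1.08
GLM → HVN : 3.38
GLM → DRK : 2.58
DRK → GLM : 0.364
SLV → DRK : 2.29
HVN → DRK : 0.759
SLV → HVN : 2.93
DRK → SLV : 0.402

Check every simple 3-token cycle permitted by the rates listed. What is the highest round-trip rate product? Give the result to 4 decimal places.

0.9338

HVN→DRK→GLM→HVN: 0.759 × 0.364 × 3.38 = 0.93381
DRK→GLM→SLV→DRK: 0.364 × 1.08 × 2.29 = 0.90024
HVN→DRK→SLV→HVN: 0.759 × 0.402 × 2.93 = 0.89400
Maximum is HVN→DRK→GLM→HVN at 0.9338; no arbitrage — every cycle loses value.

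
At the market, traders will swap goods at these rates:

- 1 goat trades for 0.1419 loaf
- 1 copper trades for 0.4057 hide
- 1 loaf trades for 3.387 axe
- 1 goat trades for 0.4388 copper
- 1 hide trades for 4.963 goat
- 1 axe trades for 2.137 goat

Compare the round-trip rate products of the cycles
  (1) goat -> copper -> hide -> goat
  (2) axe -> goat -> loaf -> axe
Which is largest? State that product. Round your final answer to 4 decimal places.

(1) 0.4388 × 0.4057 × 4.963 = 0.88352
(2) 2.137 × 0.1419 × 3.387 = 1.02707
Highest is cycle (2) at 1.0271 (>1, arbitrage).

1.0271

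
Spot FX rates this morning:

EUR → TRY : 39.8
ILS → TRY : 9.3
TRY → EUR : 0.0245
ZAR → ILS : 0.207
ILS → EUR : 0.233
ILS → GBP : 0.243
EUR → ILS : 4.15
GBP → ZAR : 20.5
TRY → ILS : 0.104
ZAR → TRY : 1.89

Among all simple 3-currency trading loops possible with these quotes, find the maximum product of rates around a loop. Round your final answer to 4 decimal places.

ILS→GBP→ZAR→ILS: 0.243 × 20.5 × 0.207 = 1.03117
ILS→EUR→TRY→ILS: 0.233 × 39.8 × 0.104 = 0.96443
ILS→TRY→EUR→ILS: 9.3 × 0.0245 × 4.15 = 0.94558
Maximum is ILS→GBP→ZAR→ILS at 1.0312; arbitrage exists.

1.0312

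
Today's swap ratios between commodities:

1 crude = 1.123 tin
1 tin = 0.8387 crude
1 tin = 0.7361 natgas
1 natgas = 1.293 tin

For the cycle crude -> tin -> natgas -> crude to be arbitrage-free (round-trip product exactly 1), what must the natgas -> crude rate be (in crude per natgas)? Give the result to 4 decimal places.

1.2097

Known legs of the cycle: 1.123 × 0.7361 = 0.8266403
For no arbitrage the full-cycle product must be 1, so the missing rate is 1 / 0.8266403 ≈ 1.209716.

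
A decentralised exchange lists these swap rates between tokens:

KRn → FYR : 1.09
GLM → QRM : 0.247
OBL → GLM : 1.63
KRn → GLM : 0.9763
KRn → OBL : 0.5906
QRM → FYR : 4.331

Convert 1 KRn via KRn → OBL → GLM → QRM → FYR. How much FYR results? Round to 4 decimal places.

1.0298

1 KRn × 0.5906 = 0.5906 OBL
0.5906 OBL × 1.63 = 0.962678 GLM
0.962678 GLM × 0.247 = 0.237781466 QRM
0.237781466 QRM × 4.331 = 1.029831529246 FYR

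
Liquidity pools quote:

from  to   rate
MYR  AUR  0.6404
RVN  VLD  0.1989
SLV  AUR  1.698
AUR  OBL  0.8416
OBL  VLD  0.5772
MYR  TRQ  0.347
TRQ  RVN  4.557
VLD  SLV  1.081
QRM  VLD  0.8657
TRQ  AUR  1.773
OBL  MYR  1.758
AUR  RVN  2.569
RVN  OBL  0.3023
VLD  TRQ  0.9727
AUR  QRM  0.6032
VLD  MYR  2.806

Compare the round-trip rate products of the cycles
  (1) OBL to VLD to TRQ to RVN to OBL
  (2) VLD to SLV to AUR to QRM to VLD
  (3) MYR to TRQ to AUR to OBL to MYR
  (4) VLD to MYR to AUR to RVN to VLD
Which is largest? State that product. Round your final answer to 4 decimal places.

(1) 0.5772 × 0.9727 × 4.557 × 0.3023 = 0.77343
(2) 1.081 × 1.698 × 0.6032 × 0.8657 = 0.95850
(3) 0.347 × 1.773 × 0.8416 × 1.758 = 0.91025
(4) 2.806 × 0.6404 × 2.569 × 0.1989 = 0.91820
Highest is cycle (2) at 0.9585 (≤1, no arbitrage).

0.9585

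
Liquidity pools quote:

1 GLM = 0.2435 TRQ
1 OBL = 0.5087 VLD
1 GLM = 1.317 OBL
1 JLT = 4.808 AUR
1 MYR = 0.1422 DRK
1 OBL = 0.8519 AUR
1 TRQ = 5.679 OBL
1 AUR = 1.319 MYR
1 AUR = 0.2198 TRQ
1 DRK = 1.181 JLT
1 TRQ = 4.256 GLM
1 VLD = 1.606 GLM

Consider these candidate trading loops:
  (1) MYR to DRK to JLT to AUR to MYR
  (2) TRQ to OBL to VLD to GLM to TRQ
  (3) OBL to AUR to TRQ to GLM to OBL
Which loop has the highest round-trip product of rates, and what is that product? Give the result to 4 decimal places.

1.1297

(1) 0.1422 × 1.181 × 4.808 × 1.319 = 1.06502
(2) 5.679 × 0.5087 × 1.606 × 0.2435 = 1.12974
(3) 0.8519 × 0.2198 × 4.256 × 1.317 = 1.04955
Highest is cycle (2) at 1.1297 (>1, arbitrage).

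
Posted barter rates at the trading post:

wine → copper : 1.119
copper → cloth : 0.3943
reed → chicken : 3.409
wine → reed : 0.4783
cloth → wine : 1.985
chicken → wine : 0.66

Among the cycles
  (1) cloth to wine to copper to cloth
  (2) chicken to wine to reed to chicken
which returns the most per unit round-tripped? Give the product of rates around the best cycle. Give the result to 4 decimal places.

(1) 1.985 × 1.119 × 0.3943 = 0.87583
(2) 0.66 × 0.4783 × 3.409 = 1.07615
Highest is cycle (2) at 1.0761 (>1, arbitrage).

1.0761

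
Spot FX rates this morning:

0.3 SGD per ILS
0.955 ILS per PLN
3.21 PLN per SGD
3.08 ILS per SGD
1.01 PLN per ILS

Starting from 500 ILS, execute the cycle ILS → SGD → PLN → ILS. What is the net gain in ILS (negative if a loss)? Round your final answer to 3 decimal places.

500 ILS × 0.3 = 150 SGD
150 SGD × 3.21 = 481.5 PLN
481.5 PLN × 0.955 = 459.8325 ILS
Net change: 459.8325 − 500 = -40.1675 ILS

-40.168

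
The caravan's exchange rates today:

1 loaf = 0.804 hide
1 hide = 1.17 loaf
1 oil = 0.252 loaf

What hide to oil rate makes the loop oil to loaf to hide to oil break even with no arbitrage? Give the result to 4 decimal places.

Known legs of the cycle: 0.252 × 0.804 = 0.202608
For no arbitrage the full-cycle product must be 1, so the missing rate is 1 / 0.202608 ≈ 4.935639.

4.9356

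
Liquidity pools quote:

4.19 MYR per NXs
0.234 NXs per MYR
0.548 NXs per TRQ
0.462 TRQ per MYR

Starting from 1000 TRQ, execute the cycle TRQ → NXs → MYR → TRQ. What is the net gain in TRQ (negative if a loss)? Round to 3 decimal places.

1000 TRQ × 0.548 = 548 NXs
548 NXs × 4.19 = 2296.12 MYR
2296.12 MYR × 0.462 = 1060.80744 TRQ
Net change: 1060.80744 − 1000 = 60.80744 TRQ

60.807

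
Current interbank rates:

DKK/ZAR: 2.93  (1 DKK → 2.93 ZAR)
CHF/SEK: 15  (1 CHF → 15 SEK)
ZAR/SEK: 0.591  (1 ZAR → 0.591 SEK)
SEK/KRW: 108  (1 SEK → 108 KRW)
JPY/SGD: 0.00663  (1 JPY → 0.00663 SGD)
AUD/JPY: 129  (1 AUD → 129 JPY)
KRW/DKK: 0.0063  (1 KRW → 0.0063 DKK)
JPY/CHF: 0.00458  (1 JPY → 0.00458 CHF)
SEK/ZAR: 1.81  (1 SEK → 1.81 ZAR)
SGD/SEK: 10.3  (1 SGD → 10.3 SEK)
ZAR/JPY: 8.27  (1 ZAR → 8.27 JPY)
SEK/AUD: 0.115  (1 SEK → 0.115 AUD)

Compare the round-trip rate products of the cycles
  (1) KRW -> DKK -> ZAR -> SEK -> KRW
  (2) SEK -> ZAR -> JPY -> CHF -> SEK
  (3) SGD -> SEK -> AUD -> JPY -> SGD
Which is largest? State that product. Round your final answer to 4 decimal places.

(1) 0.0063 × 2.93 × 0.591 × 108 = 1.17820
(2) 1.81 × 8.27 × 0.00458 × 15 = 1.02835
(3) 10.3 × 0.115 × 129 × 0.00663 = 1.01307
Highest is cycle (1) at 1.1782 (>1, arbitrage).

1.1782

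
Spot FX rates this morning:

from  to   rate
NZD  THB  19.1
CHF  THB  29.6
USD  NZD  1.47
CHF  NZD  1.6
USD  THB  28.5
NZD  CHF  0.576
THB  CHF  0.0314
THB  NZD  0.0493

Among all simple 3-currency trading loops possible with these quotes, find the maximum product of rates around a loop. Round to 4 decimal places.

0.9596

CHF→NZD→THB→CHF: 1.6 × 19.1 × 0.0314 = 0.95958
CHF→THB→NZD→CHF: 29.6 × 0.0493 × 0.576 = 0.84055
Maximum is CHF→NZD→THB→CHF at 0.9596; no arbitrage — every cycle loses value.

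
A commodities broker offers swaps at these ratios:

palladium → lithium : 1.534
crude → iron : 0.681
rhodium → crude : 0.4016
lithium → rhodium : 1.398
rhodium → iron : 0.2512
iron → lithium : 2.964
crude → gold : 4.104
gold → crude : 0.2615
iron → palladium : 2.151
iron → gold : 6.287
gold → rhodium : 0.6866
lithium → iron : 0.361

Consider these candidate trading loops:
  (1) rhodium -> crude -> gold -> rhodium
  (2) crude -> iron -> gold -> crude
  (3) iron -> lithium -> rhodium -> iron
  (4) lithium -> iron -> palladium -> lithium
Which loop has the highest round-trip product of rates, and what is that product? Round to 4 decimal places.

(1) 0.4016 × 4.104 × 0.6866 = 1.13163
(2) 0.681 × 6.287 × 0.2615 = 1.11960
(3) 2.964 × 1.398 × 0.2512 = 1.04089
(4) 0.361 × 2.151 × 1.534 = 1.19117
Highest is cycle (4) at 1.1912 (>1, arbitrage).

1.1912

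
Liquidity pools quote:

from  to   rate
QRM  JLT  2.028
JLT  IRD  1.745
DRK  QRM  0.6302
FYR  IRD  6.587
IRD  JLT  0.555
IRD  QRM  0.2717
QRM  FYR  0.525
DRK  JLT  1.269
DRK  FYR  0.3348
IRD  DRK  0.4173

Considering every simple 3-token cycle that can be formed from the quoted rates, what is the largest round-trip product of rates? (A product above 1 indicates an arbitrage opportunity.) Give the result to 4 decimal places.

0.9615

QRM→JLT→IRD→QRM: 2.028 × 1.745 × 0.2717 = 0.96151
QRM→FYR→IRD→QRM: 0.525 × 6.587 × 0.2717 = 0.93959
DRK→JLT→IRD→DRK: 1.269 × 1.745 × 0.4173 = 0.92407
DRK→FYR→IRD→DRK: 0.3348 × 6.587 × 0.4173 = 0.92028
Maximum is QRM→JLT→IRD→QRM at 0.9615; no arbitrage — every cycle loses value.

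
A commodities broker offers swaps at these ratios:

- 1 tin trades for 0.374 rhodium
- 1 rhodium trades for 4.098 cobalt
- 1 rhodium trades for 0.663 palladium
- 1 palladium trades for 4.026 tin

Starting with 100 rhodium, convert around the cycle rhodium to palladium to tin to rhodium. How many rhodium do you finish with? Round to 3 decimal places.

100 rhodium × 0.663 = 66.3 palladium
66.3 palladium × 4.026 = 266.9238 tin
266.9238 tin × 0.374 = 99.8295012 rhodium

99.830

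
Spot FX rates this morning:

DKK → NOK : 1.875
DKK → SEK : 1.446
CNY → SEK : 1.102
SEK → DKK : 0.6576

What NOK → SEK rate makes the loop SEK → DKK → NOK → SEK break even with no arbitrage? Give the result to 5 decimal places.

0.81103

Known legs of the cycle: 0.6576 × 1.875 = 1.233
For no arbitrage the full-cycle product must be 1, so the missing rate is 1 / 1.233 ≈ 0.8110300.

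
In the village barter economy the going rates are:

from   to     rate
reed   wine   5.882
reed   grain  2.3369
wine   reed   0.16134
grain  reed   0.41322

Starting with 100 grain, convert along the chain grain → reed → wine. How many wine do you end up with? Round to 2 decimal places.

243.06

100 grain × 0.41322 = 41.322 reed
41.322 reed × 5.882 = 243.056004 wine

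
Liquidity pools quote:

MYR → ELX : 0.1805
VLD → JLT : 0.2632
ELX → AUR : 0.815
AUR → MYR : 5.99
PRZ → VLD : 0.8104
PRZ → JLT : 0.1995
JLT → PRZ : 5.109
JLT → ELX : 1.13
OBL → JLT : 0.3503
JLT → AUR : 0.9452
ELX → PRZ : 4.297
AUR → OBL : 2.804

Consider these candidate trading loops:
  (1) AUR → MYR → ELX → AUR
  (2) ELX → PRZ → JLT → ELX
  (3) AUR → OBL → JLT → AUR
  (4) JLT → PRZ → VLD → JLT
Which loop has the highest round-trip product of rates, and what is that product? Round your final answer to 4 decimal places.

(1) 5.99 × 0.1805 × 0.815 = 0.88117
(2) 4.297 × 0.1995 × 1.13 = 0.96869
(3) 2.804 × 0.3503 × 0.9452 = 0.92841
(4) 5.109 × 0.8104 × 0.2632 = 1.08974
Highest is cycle (4) at 1.0897 (>1, arbitrage).

1.0897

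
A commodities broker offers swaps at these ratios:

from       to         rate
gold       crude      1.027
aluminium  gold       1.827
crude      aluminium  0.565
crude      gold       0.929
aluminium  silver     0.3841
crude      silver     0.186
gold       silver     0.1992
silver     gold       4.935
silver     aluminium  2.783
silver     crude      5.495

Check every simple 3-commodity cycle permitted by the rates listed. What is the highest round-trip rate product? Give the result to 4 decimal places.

crude→aluminium→silver→crude: 0.565 × 0.3841 × 5.495 = 1.19251
gold→crude→aluminium→gold: 1.027 × 0.565 × 1.827 = 1.06013
gold→silver→crude→gold: 0.1992 × 5.495 × 0.929 = 1.01689
gold→silver→aluminium→gold: 0.1992 × 2.783 × 1.827 = 1.01284
gold→crude→silver→gold: 1.027 × 0.186 × 4.935 = 0.94269
Maximum is crude→aluminium→silver→crude at 1.1925; arbitrage exists.

1.1925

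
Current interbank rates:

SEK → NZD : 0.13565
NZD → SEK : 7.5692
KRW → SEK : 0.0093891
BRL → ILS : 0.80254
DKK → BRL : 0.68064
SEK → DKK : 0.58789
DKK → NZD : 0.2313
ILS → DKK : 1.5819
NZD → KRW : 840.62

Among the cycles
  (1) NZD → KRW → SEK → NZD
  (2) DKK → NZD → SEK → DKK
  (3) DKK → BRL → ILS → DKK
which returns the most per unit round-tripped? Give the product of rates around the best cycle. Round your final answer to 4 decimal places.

(1) 840.62 × 0.0093891 × 0.13565 = 1.07064
(2) 0.2313 × 7.5692 × 0.58789 = 1.02925
(3) 0.68064 × 0.80254 × 1.5819 = 0.86410
Highest is cycle (1) at 1.0706 (>1, arbitrage).

1.0706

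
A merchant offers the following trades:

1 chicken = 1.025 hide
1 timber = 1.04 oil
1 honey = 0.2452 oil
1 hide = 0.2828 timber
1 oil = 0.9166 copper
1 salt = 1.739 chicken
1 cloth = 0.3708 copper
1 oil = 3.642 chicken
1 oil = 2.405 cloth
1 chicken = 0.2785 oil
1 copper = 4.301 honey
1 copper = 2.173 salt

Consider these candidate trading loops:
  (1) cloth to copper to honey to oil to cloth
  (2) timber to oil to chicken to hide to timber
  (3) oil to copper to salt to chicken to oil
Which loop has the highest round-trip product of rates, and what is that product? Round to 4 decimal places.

1.0979

(1) 0.3708 × 4.301 × 0.2452 × 2.405 = 0.94047
(2) 1.04 × 3.642 × 1.025 × 0.2828 = 1.09793
(3) 0.9166 × 2.173 × 1.739 × 0.2785 = 0.96464
Highest is cycle (2) at 1.0979 (>1, arbitrage).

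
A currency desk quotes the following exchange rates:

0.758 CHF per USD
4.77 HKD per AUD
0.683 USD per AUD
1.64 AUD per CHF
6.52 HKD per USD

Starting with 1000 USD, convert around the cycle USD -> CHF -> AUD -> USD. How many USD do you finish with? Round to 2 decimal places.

1000 USD × 0.758 = 758 CHF
758 CHF × 1.64 = 1243.12 AUD
1243.12 AUD × 0.683 = 849.05096 USD

849.05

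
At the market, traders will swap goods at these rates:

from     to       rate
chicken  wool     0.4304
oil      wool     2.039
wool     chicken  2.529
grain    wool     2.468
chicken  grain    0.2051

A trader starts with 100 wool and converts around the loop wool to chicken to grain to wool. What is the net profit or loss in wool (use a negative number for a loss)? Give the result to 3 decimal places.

28.015

100 wool × 2.529 = 252.9 chicken
252.9 chicken × 0.2051 = 51.86979 grain
51.86979 grain × 2.468 = 128.01464172 wool
Net change: 128.01464172 − 100 = 28.01464172 wool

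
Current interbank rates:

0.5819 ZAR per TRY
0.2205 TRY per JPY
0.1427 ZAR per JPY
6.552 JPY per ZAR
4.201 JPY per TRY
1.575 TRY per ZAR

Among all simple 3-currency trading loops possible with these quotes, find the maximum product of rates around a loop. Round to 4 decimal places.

TRY→JPY→ZAR→TRY: 4.201 × 0.1427 × 1.575 = 0.94419
TRY→ZAR→JPY→TRY: 0.5819 × 6.552 × 0.2205 = 0.84068
Maximum is TRY→JPY→ZAR→TRY at 0.9442; no arbitrage — every cycle loses value.

0.9442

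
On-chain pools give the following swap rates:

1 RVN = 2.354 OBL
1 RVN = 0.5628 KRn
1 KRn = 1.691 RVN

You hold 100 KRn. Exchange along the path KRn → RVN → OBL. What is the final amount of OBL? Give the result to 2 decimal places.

100 KRn × 1.691 = 169.1 RVN
169.1 RVN × 2.354 = 398.0614 OBL

398.06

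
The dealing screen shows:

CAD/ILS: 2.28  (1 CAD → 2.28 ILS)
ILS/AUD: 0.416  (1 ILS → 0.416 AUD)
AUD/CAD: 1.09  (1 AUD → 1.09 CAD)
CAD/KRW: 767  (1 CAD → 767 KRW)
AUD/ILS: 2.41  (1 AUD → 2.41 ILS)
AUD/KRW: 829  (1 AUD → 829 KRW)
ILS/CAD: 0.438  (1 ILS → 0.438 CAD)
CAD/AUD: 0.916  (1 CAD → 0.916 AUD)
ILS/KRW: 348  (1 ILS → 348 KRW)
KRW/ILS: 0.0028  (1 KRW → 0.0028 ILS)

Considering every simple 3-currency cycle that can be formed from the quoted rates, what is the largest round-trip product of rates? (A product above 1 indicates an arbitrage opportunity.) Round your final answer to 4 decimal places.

CAD→ILS→AUD→CAD: 2.28 × 0.416 × 1.09 = 1.03384
CAD→AUD→ILS→CAD: 0.916 × 2.41 × 0.438 = 0.96691
KRW→ILS→AUD→KRW: 0.0028 × 0.416 × 829 = 0.96562
KRW→ILS→CAD→KRW: 0.0028 × 0.438 × 767 = 0.94065
Maximum is CAD→ILS→AUD→CAD at 1.0338; arbitrage exists.

1.0338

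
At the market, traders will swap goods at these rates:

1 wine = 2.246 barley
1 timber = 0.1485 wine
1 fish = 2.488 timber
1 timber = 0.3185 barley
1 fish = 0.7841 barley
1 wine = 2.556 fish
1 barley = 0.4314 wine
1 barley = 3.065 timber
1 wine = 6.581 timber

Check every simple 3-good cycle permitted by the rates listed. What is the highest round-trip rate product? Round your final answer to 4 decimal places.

1.0223

wine→barley→timber→wine: 2.246 × 3.065 × 0.1485 = 1.02227
fish→timber→wine→fish: 2.488 × 0.1485 × 2.556 = 0.94436
wine→timber→barley→wine: 6.581 × 0.3185 × 0.4314 = 0.90424
fish→barley→wine→fish: 0.7841 × 0.4314 × 2.556 = 0.86459
Maximum is wine→barley→timber→wine at 1.0223; arbitrage exists.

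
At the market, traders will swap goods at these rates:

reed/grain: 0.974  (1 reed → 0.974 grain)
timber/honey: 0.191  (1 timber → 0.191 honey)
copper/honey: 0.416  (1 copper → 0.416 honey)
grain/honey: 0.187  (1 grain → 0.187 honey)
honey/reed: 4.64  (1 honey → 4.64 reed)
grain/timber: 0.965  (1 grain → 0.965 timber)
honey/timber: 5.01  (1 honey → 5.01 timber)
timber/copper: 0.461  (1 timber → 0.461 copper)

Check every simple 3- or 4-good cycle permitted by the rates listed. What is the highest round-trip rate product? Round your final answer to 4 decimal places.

0.9608

honey→timber→copper→honey: 5.01 × 0.461 × 0.416 = 0.96080
honey→reed→grain→honey: 4.64 × 0.974 × 0.187 = 0.84512
honey→reed→grain→timber→honey: 4.64 × 0.974 × 0.965 × 0.191 = 0.83299
Maximum is honey→timber→copper→honey at 0.9608; no arbitrage — every cycle loses value.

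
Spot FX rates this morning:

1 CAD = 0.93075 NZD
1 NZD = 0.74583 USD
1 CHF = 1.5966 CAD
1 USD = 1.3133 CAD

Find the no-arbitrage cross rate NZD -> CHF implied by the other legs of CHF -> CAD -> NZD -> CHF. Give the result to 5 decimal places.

0.67293

Known legs of the cycle: 1.5966 × 0.93075 = 1.48603545
For no arbitrage the full-cycle product must be 1, so the missing rate is 1 / 1.48603545 ≈ 0.6729315.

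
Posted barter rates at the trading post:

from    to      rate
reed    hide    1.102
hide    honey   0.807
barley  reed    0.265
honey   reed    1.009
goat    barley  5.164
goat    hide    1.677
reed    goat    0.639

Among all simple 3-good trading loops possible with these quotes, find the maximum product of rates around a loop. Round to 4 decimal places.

hide→honey→reed→hide: 0.807 × 1.009 × 1.102 = 0.89732
barley→reed→goat→barley: 0.265 × 0.639 × 5.164 = 0.87445
Maximum is hide→honey→reed→hide at 0.8973; no arbitrage — every cycle loses value.

0.8973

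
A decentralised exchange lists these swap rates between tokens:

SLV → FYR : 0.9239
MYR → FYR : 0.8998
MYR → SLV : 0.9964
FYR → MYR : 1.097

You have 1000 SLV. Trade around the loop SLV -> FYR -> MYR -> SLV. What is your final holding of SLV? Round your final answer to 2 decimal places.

1000 SLV × 0.9239 = 923.9 FYR
923.9 FYR × 1.097 = 1013.5183 MYR
1013.5183 MYR × 0.9964 = 1009.86963412 SLV

1009.87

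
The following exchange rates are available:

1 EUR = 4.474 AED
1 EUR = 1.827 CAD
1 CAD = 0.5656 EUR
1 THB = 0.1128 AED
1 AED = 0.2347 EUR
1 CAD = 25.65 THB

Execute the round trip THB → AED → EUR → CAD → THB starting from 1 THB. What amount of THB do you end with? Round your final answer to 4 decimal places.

1 THB × 0.1128 = 0.1128 AED
0.1128 AED × 0.2347 = 0.02647416 EUR
0.02647416 EUR × 1.827 = 0.04836829032 CAD
0.04836829032 CAD × 25.65 = 1.240646646708 THB

1.2406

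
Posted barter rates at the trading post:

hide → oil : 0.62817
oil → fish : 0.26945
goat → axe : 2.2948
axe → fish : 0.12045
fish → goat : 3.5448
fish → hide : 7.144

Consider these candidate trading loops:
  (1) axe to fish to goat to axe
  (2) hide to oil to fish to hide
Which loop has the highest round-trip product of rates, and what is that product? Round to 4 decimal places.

(1) 0.12045 × 3.5448 × 2.2948 = 0.97981
(2) 0.62817 × 0.26945 × 7.144 = 1.20920
Highest is cycle (2) at 1.2092 (>1, arbitrage).

1.2092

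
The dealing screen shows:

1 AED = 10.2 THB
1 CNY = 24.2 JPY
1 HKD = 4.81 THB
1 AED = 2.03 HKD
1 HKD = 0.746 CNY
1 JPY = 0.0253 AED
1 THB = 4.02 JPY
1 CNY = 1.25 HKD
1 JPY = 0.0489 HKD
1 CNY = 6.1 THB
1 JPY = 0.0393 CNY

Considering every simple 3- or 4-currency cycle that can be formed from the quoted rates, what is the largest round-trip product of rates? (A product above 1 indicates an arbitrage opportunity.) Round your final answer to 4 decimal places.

1.0374

JPY→AED→THB→JPY: 0.0253 × 10.2 × 4.02 = 1.03740
HKD→THB→JPY→AED→HKD: 4.81 × 4.02 × 0.0253 × 2.03 = 0.99309
CNY→THB→JPY→CNY: 6.1 × 4.02 × 0.0393 = 0.96371
CNY→HKD→THB→JPY→CNY: 1.25 × 4.81 × 4.02 × 0.0393 = 0.94989
HKD→THB→JPY→HKD: 4.81 × 4.02 × 0.0489 = 0.94554
CNY→JPY→AED→HKD→CNY: 24.2 × 0.0253 × 2.03 × 0.746 = 0.92719
CNY→THB→JPY→HKD→CNY: 6.1 × 4.02 × 0.0489 × 0.746 = 0.89455
CNY→JPY→HKD→CNY: 24.2 × 0.0489 × 0.746 = 0.88280
Maximum is JPY→AED→THB→JPY at 1.0374; arbitrage exists.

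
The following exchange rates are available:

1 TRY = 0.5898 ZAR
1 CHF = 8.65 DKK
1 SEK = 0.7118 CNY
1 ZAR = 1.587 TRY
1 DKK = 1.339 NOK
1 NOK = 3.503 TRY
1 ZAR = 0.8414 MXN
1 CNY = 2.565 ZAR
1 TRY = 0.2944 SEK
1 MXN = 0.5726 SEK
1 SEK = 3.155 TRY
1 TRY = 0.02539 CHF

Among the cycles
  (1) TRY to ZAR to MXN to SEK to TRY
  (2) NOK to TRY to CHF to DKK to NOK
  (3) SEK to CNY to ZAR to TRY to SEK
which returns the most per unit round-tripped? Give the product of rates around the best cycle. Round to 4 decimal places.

1.0301

(1) 0.5898 × 0.8414 × 0.5726 × 3.155 = 0.89652
(2) 3.503 × 0.02539 × 8.65 × 1.339 = 1.03015
(3) 0.7118 × 2.565 × 1.587 × 0.2944 = 0.85302
Highest is cycle (2) at 1.0301 (>1, arbitrage).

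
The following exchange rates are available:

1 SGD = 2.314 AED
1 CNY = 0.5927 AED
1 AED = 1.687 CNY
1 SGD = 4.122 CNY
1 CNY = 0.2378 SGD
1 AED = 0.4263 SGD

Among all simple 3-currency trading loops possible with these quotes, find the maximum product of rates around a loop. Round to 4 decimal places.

CNY→AED→SGD→CNY: 0.5927 × 0.4263 × 4.122 = 1.04150
CNY→SGD→AED→CNY: 0.2378 × 2.314 × 1.687 = 0.92830
Maximum is CNY→AED→SGD→CNY at 1.0415; arbitrage exists.

1.0415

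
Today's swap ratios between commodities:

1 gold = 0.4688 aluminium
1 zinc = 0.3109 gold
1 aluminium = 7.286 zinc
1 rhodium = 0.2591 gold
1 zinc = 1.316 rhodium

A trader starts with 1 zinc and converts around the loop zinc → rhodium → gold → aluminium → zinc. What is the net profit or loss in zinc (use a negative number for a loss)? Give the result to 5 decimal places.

0.16466

1 zinc × 1.316 = 1.316 rhodium
1.316 rhodium × 0.2591 = 0.3409756 gold
0.3409756 gold × 0.4688 = 0.15984936128 aluminium
0.15984936128 aluminium × 7.286 = 1.16466244628608 zinc
Net change: 1.16466244628608 − 1 = 0.16466244628608 zinc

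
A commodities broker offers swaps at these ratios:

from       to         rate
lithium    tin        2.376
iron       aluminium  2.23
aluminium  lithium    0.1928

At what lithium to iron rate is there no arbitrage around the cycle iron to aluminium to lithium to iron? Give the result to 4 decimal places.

2.3259

Known legs of the cycle: 2.23 × 0.1928 = 0.429944
For no arbitrage the full-cycle product must be 1, so the missing rate is 1 / 0.429944 ≈ 2.325884.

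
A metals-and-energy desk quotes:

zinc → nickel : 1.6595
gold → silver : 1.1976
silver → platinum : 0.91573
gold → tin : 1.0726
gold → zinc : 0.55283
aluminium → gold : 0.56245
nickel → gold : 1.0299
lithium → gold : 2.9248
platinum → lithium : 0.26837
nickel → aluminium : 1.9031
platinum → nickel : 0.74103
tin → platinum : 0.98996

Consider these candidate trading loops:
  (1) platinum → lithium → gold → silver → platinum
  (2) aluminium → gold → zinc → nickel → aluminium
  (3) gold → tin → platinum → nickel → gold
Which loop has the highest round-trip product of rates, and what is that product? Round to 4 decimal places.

0.9820

(1) 0.26837 × 2.9248 × 1.1976 × 0.91573 = 0.86081
(2) 0.56245 × 0.55283 × 1.6595 × 1.9031 = 0.98201
(3) 1.0726 × 0.98996 × 0.74103 × 1.0299 = 0.81038
Highest is cycle (2) at 0.9820 (≤1, no arbitrage).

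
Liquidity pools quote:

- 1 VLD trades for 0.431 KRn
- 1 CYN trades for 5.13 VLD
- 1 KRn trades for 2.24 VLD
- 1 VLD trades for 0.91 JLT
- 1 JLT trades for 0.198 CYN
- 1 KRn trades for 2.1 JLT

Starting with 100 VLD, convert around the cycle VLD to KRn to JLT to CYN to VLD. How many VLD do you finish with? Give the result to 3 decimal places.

91.935

100 VLD × 0.431 = 43.1 KRn
43.1 KRn × 2.1 = 90.51 JLT
90.51 JLT × 0.198 = 17.92098 CYN
17.92098 CYN × 5.13 = 91.9346274 VLD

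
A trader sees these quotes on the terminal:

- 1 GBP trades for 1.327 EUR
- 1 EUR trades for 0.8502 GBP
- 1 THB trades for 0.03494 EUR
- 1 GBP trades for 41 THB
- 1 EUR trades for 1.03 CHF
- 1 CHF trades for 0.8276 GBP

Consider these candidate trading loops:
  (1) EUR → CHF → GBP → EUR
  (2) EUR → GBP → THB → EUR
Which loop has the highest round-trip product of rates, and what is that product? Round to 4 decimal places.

1.2179

(1) 1.03 × 0.8276 × 1.327 = 1.13117
(2) 0.8502 × 41 × 0.03494 = 1.21795
Highest is cycle (2) at 1.2179 (>1, arbitrage).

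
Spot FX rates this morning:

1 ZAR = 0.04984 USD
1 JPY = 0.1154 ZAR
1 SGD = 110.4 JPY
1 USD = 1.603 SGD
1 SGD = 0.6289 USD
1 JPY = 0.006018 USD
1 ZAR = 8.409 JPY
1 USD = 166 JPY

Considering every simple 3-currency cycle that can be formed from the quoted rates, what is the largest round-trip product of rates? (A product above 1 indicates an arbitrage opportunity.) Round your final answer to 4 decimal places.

JPY→USD→SGD→JPY: 0.006018 × 1.603 × 110.4 = 1.06501
JPY→ZAR→USD→JPY: 0.1154 × 0.04984 × 166 = 0.95475
Maximum is JPY→USD→SGD→JPY at 1.0650; arbitrage exists.

1.0650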